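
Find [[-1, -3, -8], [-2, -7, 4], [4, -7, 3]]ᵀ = [[-1, -2, 4], [-3, -7, -7], [-8, 4, 3]]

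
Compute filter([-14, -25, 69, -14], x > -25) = keep x where x > -25: -14✓, -25✗, 69✓, -14✓
= [-14, 69, -14]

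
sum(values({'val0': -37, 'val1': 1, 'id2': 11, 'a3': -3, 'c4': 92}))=(-37) + 1 + 11 + (-3) + 92
= 64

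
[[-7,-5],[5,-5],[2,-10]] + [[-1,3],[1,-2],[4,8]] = [[-8, -2], [6, -7], [6, -2]]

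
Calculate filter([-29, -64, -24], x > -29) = [-24]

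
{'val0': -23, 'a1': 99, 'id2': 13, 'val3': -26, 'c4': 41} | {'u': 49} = {'val0': -23, 'a1': 99, 'id2': 13, 'val3': -26, 'c4': 41, 'u': 49}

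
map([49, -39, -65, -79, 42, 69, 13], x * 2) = [98, -78, -130, -158, 84, 138, 26]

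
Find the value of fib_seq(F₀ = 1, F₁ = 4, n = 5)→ F_2 = F_1 + F_0 = 5
F_3 = F_2 + F_1 = 9
F_4 = F_3 + F_2 = 14
= [1, 4, 5, 9, 14]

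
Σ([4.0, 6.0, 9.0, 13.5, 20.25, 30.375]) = 83.125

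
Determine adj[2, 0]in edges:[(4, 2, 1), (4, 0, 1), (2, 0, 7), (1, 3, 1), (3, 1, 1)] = 7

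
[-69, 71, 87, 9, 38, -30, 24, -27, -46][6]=24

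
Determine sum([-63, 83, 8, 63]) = 91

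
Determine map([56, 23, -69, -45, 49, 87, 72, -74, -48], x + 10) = 56+10=66, 23+10=33, -69+10=-59, -45+10=-35, 49+10=59, 87+10=97, 72+10=82, -74+10=-64, -48+10=-38
= [66, 33, -59, -35, 59, 97, 82, -64, -38]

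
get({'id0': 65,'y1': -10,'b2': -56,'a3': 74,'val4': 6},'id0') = 65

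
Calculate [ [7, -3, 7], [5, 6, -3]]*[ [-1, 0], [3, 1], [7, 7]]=C[0][0] = (7)*(-1) + (-3)*(3) + (7)*(7) = 33
C[0][1] = (7)*(0) + (-3)*(1) + (7)*(7) = 46
C[1][0] = (5)*(-1) + (6)*(3) + (-3)*(7) = -8
C[1][1] = (5)*(0) + (6)*(1) + (-3)*(7) = -15
= [[33, 46], [-8, -15]]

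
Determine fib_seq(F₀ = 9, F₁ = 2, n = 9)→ F_2 = F_1 + F_0 = 11
F_3 = F_2 + F_1 = 13
F_4 = F_3 + F_2 = 24
...
= [9, 2, 11, 13, 24, 37, 61, 98, 159]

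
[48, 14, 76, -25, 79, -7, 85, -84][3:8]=[-25, 79, -7, 85, -84]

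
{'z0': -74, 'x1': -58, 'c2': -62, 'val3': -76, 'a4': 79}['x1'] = -58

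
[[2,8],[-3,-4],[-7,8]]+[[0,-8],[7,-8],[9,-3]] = [[2, 0], [4, -12], [2, 5]]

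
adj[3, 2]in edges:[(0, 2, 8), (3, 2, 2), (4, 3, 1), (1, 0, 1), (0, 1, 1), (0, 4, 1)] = 2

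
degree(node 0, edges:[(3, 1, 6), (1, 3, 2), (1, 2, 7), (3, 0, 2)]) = incident: (3,0)
= 1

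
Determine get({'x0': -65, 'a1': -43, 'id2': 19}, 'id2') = 19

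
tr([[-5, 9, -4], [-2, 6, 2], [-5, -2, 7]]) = 8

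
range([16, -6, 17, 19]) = 25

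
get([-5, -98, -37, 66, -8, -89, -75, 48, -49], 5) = -89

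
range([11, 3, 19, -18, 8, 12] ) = 37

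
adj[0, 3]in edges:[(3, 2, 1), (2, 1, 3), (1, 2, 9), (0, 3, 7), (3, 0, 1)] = 7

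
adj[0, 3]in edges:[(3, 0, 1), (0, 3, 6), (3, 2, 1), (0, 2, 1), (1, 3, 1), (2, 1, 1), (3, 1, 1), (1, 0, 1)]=6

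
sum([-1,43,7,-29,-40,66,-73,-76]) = -103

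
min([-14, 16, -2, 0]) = -14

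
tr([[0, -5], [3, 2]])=diagonal: 0 + 2
= 2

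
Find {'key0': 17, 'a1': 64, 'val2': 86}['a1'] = 64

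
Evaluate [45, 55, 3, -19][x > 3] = [45, 55]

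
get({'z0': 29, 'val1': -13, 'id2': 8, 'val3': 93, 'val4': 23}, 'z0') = 29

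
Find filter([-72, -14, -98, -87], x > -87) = [-72, -14]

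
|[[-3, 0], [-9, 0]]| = (-3)*(0) - (0)*(-9)
= 0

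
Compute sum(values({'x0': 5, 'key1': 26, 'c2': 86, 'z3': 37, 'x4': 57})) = 5 + 26 + 86 + 37 + 57
= 211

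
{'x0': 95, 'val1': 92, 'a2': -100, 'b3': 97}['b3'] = 97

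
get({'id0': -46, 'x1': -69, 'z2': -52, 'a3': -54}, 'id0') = -46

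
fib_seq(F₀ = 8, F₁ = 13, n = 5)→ F_2 = F_1 + F_0 = 21
F_3 = F_2 + F_1 = 34
F_4 = F_3 + F_2 = 55
= [8, 13, 21, 34, 55]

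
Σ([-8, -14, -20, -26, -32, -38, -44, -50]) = (-8) + (-14) + (-20) + (-26) + (-32) + (-38) + (-44) + (-50)
= -232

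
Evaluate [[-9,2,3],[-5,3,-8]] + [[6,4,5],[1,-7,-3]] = [[-3, 6, 8], [-4, -4, -11]]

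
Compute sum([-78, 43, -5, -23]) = -63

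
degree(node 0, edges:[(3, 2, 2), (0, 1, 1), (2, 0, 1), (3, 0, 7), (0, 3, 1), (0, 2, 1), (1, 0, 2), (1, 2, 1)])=incident: (0,1), (2,0), (3,0), (0,3), (0,2), (1,0)
= 6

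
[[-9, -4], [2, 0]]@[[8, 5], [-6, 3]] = [[-48, -57], [16, 10]]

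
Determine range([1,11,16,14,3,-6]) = 22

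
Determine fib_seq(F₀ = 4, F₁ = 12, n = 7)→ [4, 12, 16, 28, 44, 72, 116]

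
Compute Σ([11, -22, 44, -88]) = -55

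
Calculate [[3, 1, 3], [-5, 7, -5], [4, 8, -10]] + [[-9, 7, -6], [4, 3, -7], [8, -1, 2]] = [[-6, 8, -3], [-1, 10, -12], [12, 7, -8]]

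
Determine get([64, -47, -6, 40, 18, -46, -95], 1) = -47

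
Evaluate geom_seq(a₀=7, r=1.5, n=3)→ a_0 = 7*1.5^0 = 7.0
a_1 = 7*1.5^1 = 10.5
a_2 = 7*1.5^2 = 15.75
= [7.0, 10.5, 15.75]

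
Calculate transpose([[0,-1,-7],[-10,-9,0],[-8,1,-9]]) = [[0, -10, -8], [-1, -9, 1], [-7, 0, -9]]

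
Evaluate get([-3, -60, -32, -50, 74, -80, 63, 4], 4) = 74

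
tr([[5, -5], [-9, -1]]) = diagonal: 5 + (-1)
= 4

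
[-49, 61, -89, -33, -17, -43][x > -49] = keep x where x > -49: -49✗, 61✓, -89✗, -33✓, -17✓, -43✓
= [61, -33, -17, -43]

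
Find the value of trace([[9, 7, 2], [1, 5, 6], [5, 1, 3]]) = diagonal: 9 + 5 + 3
= 17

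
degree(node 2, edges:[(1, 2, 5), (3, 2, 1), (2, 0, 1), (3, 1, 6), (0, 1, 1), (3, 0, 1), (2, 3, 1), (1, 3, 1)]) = incident: (1,2), (3,2), (2,0), (2,3)
= 4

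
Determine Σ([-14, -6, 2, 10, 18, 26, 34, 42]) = (-14) + (-6) + 2 + 10 + 18 + 26 + 34 + 42
= 112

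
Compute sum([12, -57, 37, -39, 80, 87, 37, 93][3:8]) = 258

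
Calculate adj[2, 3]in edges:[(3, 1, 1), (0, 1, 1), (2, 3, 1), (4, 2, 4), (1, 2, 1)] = 1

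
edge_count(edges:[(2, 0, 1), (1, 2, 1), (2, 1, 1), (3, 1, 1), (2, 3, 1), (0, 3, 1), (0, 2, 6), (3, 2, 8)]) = 8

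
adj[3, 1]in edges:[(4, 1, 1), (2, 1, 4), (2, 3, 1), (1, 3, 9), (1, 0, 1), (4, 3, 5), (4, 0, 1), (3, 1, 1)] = 1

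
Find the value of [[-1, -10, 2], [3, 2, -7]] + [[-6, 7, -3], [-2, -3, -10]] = [[-7, -3, -1], [1, -1, -17]]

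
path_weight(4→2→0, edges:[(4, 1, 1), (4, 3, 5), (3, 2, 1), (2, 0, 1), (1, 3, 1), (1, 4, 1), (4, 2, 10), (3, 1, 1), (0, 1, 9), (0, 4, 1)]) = w(4→2)=10 + w(2→0)=1
= 11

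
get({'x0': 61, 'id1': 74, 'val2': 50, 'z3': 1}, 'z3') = 1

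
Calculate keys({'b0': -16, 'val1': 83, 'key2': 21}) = ['b0', 'val1', 'key2']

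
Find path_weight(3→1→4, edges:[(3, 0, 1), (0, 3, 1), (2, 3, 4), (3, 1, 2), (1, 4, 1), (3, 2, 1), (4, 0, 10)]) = 3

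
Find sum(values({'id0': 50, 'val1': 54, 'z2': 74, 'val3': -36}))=142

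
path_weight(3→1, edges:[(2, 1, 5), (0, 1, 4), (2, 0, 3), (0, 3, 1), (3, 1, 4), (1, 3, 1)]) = w(3→1)=4
= 4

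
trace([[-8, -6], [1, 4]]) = diagonal: (-8) + 4
= -4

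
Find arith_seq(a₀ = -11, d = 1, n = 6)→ a_0 = -11 + 0*1 = -11
a_1 = -11 + 1*1 = -10
a_2 = -11 + 2*1 = -9
...
= [-11, -10, -9, -8, -7, -6]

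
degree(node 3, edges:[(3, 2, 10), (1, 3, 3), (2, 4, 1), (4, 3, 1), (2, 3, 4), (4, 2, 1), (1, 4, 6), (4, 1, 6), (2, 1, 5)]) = incident: (3,2), (1,3), (4,3), (2,3)
= 4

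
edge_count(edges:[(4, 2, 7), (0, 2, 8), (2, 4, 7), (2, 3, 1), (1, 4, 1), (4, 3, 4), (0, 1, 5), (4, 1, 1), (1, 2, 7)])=9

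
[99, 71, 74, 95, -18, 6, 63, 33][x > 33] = keep x where x > 33: 99✓, 71✓, 74✓, 95✓, -18✗, 6✗, 63✓, 33✗
= [99, 71, 74, 95, 63]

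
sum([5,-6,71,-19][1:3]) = 65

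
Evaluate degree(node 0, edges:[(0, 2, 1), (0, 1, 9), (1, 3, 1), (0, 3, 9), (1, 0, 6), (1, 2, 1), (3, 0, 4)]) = incident: (0,2), (0,1), (0,3), (1,0), (3,0)
= 5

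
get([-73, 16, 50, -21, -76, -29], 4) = -76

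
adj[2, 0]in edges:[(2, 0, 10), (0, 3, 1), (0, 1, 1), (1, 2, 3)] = 10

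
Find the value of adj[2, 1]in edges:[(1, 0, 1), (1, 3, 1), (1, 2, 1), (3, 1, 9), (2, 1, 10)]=10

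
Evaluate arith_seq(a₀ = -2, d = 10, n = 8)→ [-2, 8, 18, 28, 38, 48, 58, 68]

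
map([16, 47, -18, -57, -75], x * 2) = [32, 94, -36, -114, -150]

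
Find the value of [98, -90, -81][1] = -90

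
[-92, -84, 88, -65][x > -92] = [-84, 88, -65]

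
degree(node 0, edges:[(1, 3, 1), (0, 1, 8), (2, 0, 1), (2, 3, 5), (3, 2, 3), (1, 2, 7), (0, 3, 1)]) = incident: (0,1), (2,0), (0,3)
= 3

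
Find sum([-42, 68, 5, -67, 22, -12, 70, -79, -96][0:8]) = slice → [-42, 68, 5, -67, 22, -12, 70, -79]
(-42) + 68 + 5 + (-67) + 22 + (-12) + 70 + (-79)
= -35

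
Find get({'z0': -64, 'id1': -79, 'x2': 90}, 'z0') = -64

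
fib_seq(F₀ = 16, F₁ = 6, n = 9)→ F_2 = F_1 + F_0 = 22
F_3 = F_2 + F_1 = 28
F_4 = F_3 + F_2 = 50
...
= [16, 6, 22, 28, 50, 78, 128, 206, 334]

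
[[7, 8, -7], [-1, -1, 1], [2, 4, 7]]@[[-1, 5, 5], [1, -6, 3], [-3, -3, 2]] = C[0][0] = (7)*(-1) + (8)*(1) + (-7)*(-3) = 22
C[0][1] = (7)*(5) + (8)*(-6) + (-7)*(-3) = 8
C[0][2] = (7)*(5) + (8)*(3) + (-7)*(2) = 45
C[1][0] = (-1)*(-1) + (-1)*(1) + (1)*(-3) = -3
C[1][1] = (-1)*(5) + (-1)*(-6) + (1)*(-3) = -2
C[1][2] = (-1)*(5) + (-1)*(3) + (1)*(2) = -6
... (3 more cells)
= [[22, 8, 45], [-3, -2, -6], [-19, -35, 36]]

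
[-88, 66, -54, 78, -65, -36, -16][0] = -88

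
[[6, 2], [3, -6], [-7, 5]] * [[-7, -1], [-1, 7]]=[[-44, 8], [-15, -45], [44, 42]]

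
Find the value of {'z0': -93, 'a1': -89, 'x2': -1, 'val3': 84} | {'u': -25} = {'z0': -93, 'a1': -89, 'x2': -1, 'val3': 84, 'u': -25}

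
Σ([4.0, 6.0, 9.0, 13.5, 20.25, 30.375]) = 83.125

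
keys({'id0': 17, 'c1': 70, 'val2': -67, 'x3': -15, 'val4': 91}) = ['id0', 'c1', 'val2', 'x3', 'val4']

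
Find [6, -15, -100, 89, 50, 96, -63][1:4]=[-15, -100, 89]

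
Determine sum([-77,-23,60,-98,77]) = (-77) + (-23) + 60 + (-98) + 77
= -61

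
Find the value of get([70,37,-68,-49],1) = 37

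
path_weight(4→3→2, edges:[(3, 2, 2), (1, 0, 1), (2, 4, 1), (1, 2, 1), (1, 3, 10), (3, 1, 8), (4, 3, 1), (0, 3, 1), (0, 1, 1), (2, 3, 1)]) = 3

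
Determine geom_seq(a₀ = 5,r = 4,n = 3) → a_0 = 5*4^0 = 5
a_1 = 5*4^1 = 20
a_2 = 5*4^2 = 80
= [5, 20, 80]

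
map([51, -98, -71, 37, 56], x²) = [2601, 9604, 5041, 1369, 3136]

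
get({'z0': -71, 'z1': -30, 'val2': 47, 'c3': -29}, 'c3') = -29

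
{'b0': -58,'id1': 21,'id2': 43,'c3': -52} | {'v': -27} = {'b0': -58, 'id1': 21, 'id2': 43, 'c3': -52, 'v': -27}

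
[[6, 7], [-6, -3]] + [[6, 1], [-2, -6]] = [[12, 8], [-8, -9]]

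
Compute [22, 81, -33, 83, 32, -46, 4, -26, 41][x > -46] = [22, 81, -33, 83, 32, 4, -26, 41]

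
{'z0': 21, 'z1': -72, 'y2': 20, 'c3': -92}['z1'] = -72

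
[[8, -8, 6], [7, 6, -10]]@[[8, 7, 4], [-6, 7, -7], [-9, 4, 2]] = [[58, 24, 100], [110, 51, -34]]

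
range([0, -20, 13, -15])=33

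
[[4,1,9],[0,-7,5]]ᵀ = [[4, 0], [1, -7], [9, 5]]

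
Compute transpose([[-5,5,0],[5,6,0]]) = [[-5, 5], [5, 6], [0, 0]]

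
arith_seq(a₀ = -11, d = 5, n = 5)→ [-11, -6, -1, 4, 9]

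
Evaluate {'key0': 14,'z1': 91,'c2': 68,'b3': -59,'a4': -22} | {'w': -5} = {'key0': 14, 'z1': 91, 'c2': 68, 'b3': -59, 'a4': -22, 'w': -5}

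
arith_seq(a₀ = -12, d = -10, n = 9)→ a_0 = -12 + 0*-10 = -12
a_1 = -12 + 1*-10 = -22
a_2 = -12 + 2*-10 = -32
...
= [-12, -22, -32, -42, -52, -62, -72, -82, -92]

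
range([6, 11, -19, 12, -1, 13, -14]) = 32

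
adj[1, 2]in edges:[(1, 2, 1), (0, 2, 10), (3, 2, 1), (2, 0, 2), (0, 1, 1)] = 1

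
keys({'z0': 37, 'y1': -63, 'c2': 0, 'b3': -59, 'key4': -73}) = ['z0', 'y1', 'c2', 'b3', 'key4']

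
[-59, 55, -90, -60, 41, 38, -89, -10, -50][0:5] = [-59, 55, -90, -60, 41]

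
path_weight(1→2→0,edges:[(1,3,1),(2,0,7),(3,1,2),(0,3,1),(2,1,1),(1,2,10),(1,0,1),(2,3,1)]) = 17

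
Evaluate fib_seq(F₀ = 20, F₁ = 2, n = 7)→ [20, 2, 22, 24, 46, 70, 116]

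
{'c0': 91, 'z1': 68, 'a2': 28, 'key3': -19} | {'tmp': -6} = {'c0': 91, 'z1': 68, 'a2': 28, 'key3': -19, 'tmp': -6}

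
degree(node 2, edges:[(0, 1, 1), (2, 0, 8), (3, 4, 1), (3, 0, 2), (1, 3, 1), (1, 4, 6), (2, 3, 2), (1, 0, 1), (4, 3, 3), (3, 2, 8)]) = 3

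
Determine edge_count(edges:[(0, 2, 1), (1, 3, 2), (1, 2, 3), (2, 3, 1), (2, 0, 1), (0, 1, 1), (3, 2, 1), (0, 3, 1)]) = 8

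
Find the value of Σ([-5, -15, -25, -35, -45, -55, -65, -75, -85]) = -405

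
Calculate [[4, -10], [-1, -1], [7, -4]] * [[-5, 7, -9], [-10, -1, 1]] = [[80, 38, -46], [15, -6, 8], [5, 53, -67]]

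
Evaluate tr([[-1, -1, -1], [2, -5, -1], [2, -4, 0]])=-6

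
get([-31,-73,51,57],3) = 57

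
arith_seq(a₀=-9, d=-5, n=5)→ a_0 = -9 + 0*-5 = -9
a_1 = -9 + 1*-5 = -14
a_2 = -9 + 2*-5 = -19
...
= [-9, -14, -19, -24, -29]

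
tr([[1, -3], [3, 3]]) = diagonal: 1 + 3
= 4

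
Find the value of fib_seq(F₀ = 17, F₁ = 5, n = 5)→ [17, 5, 22, 27, 49]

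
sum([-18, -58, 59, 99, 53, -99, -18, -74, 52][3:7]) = 35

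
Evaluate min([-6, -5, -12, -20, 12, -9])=-20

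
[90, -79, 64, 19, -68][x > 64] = keep x where x > 64: 90✓, -79✗, 64✗, 19✗, -68✗
= [90]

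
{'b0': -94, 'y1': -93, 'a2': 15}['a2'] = 15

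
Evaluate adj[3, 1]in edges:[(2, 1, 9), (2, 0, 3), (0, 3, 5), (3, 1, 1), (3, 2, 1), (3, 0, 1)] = 1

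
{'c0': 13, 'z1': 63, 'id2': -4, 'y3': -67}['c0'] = 13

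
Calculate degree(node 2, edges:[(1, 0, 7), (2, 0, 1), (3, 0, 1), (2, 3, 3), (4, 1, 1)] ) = incident: (2,0), (2,3)
= 2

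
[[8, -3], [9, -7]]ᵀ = [[8, 9], [-3, -7]]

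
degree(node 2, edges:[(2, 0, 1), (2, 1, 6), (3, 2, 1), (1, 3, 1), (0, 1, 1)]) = 3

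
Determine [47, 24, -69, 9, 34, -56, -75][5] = -56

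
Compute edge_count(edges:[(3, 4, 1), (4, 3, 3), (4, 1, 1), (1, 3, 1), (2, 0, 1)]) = 5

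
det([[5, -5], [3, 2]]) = (5)*(2) - (-5)*(3)
= 25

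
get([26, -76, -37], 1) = -76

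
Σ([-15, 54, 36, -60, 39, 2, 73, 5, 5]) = 139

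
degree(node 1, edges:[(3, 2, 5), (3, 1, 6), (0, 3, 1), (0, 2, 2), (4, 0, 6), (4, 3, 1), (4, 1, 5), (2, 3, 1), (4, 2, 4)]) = 2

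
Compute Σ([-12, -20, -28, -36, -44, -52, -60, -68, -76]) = (-12) + (-20) + (-28) + (-36) + (-44) + (-52) + (-60) + (-68) + (-76)
= -396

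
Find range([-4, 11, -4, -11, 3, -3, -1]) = 22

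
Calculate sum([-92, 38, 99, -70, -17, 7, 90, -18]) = 37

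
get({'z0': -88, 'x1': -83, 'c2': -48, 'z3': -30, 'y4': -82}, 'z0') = -88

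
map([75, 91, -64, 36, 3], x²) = [5625, 8281, 4096, 1296, 9]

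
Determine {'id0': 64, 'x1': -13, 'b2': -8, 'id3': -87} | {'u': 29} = {'id0': 64, 'x1': -13, 'b2': -8, 'id3': -87, 'u': 29}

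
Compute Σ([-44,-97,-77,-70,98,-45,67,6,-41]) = -203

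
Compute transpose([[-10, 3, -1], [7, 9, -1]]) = [[-10, 7], [3, 9], [-1, -1]]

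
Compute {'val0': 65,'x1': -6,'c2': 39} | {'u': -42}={'val0': 65, 'x1': -6, 'c2': 39, 'u': -42}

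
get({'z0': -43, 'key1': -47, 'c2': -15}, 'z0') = -43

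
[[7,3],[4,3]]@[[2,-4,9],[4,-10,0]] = [[26, -58, 63], [20, -46, 36]]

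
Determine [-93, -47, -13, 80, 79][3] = 80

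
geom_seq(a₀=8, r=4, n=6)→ [8, 32, 128, 512, 2048, 8192]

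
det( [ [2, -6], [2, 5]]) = (2)*(5) - (-6)*(2)
= 22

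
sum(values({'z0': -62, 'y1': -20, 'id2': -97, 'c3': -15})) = (-62) + (-20) + (-97) + (-15)
= -194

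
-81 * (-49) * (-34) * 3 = -404838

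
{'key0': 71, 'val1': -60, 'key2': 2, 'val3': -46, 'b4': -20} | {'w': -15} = {'key0': 71, 'val1': -60, 'key2': 2, 'val3': -46, 'b4': -20, 'w': -15}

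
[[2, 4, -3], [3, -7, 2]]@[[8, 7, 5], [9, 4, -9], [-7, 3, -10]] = [[73, 21, 4], [-53, -1, 58]]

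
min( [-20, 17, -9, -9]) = -20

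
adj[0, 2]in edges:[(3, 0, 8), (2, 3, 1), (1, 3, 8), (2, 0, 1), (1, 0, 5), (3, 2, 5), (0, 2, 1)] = 1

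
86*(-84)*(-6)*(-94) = -4074336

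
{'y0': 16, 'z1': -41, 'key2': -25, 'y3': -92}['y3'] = -92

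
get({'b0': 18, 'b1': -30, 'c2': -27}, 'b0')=18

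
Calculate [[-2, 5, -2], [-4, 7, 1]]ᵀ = [[-2, -4], [5, 7], [-2, 1]]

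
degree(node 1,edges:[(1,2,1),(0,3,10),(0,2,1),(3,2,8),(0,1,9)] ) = incident: (1,2), (0,1)
= 2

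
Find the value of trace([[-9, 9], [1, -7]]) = diagonal: (-9) + (-7)
= -16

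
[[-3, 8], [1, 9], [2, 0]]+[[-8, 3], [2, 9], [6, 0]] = [[-11, 11], [3, 18], [8, 0]]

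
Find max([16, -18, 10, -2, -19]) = 16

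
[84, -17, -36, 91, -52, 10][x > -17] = [84, 91, 10]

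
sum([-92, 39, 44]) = (-92) + 39 + 44
= -9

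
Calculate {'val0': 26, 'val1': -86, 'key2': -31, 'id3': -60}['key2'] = -31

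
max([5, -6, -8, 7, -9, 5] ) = 7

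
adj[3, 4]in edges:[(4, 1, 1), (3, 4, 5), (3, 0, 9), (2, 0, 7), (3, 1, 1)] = 5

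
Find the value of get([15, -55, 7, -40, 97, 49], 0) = 15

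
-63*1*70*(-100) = 441000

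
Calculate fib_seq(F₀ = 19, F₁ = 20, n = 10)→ F_2 = F_1 + F_0 = 39
F_3 = F_2 + F_1 = 59
F_4 = F_3 + F_2 = 98
...
= [19, 20, 39, 59, 98, 157, 255, 412, 667, 1079]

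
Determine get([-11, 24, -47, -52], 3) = -52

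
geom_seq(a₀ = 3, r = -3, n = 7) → [3, -9, 27, -81, 243, -729, 2187]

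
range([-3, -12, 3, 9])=21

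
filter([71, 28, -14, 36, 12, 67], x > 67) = keep x where x > 67: 71✓, 28✗, -14✗, 36✗, 12✗, 67✗
= [71]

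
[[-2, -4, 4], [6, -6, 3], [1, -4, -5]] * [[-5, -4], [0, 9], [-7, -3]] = C[0][0] = (-2)*(-5) + (-4)*(0) + (4)*(-7) = -18
C[0][1] = (-2)*(-4) + (-4)*(9) + (4)*(-3) = -40
C[1][0] = (6)*(-5) + (-6)*(0) + (3)*(-7) = -51
C[1][1] = (6)*(-4) + (-6)*(9) + (3)*(-3) = -87
C[2][0] = (1)*(-5) + (-4)*(0) + (-5)*(-7) = 30
C[2][1] = (1)*(-4) + (-4)*(9) + (-5)*(-3) = -25
= [[-18, -40], [-51, -87], [30, -25]]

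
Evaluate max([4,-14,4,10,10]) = 10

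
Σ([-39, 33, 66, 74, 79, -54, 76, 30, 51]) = (-39) + 33 + 66 + 74 + 79 + (-54) + 76 + 30 + 51
= 316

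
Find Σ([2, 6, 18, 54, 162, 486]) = 2 + 6 + 18 + 54 + 162 + 486
= 728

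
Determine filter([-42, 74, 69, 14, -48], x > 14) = [74, 69]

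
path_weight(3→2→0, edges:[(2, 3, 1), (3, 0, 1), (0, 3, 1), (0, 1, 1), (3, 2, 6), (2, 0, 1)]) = 7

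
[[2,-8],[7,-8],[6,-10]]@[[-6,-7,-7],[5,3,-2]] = [[-52, -38, 2], [-82, -73, -33], [-86, -72, -22]]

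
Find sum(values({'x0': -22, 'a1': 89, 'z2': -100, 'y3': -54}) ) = (-22) + 89 + (-100) + (-54)
= -87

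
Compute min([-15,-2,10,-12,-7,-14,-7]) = -15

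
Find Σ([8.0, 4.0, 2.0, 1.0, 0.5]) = 8.0 + 4.0 + 2.0 + 1.0 + 0.5
= 15.5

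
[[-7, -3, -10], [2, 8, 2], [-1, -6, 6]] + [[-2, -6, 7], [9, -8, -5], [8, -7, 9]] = [[-9, -9, -3], [11, 0, -3], [7, -13, 15]]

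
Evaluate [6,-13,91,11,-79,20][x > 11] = keep x where x > 11: 6✗, -13✗, 91✓, 11✗, -79✗, 20✓
= [91, 20]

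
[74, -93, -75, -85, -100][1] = -93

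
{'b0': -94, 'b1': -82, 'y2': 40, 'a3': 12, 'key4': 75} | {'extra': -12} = {'b0': -94, 'b1': -82, 'y2': 40, 'a3': 12, 'key4': 75, 'extra': -12}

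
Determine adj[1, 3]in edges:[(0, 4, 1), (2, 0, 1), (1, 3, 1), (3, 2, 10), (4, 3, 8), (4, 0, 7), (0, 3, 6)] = 1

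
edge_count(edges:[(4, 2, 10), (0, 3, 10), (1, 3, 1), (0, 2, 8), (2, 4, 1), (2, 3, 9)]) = 6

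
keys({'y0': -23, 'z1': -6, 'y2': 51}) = ['y0', 'z1', 'y2']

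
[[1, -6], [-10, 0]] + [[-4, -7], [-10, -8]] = [[-3, -13], [-20, -8]]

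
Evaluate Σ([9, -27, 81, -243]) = 9 + -27 + 81 + -243
= -180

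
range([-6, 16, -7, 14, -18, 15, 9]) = 34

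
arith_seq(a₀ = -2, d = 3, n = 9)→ a_0 = -2 + 0*3 = -2
a_1 = -2 + 1*3 = 1
a_2 = -2 + 2*3 = 4
...
= [-2, 1, 4, 7, 10, 13, 16, 19, 22]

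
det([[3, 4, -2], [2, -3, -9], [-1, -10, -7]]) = -69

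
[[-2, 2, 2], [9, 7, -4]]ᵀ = [[-2, 9], [2, 7], [2, -4]]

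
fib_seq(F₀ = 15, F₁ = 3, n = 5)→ F_2 = F_1 + F_0 = 18
F_3 = F_2 + F_1 = 21
F_4 = F_3 + F_2 = 39
= [15, 3, 18, 21, 39]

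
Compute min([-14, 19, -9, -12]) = -14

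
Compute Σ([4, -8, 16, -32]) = -20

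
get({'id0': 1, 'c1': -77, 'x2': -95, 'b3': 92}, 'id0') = 1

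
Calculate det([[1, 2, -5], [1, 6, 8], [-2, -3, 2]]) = -45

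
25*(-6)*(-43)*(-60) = -387000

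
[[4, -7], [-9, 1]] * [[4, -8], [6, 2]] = [[-26, -46], [-30, 74]]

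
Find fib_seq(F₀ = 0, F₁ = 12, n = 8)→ F_2 = F_1 + F_0 = 12
F_3 = F_2 + F_1 = 24
F_4 = F_3 + F_2 = 36
...
= [0, 12, 12, 24, 36, 60, 96, 156]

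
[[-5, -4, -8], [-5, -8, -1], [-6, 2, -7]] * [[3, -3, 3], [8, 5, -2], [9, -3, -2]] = [[-119, 19, 9], [-88, -22, 3], [-65, 49, -8]]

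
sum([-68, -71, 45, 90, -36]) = (-68) + (-71) + 45 + 90 + (-36)
= -40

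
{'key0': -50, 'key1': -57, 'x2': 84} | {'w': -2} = {'key0': -50, 'key1': -57, 'x2': 84, 'w': -2}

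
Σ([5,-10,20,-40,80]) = 55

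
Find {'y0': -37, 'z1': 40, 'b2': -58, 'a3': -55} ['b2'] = -58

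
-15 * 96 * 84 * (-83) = 10039680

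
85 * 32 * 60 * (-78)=-12729600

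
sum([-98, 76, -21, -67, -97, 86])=(-98) + 76 + (-21) + (-67) + (-97) + 86
= -121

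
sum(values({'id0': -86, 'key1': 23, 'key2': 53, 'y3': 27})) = (-86) + 23 + 53 + 27
= 17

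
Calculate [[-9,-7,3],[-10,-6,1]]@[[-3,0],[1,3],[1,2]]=C[0][0] = (-9)*(-3) + (-7)*(1) + (3)*(1) = 23
C[0][1] = (-9)*(0) + (-7)*(3) + (3)*(2) = -15
C[1][0] = (-10)*(-3) + (-6)*(1) + (1)*(1) = 25
C[1][1] = (-10)*(0) + (-6)*(3) + (1)*(2) = -16
= [[23, -15], [25, -16]]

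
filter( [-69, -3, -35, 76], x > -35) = keep x where x > -35: -69✗, -3✓, -35✗, 76✓
= [-3, 76]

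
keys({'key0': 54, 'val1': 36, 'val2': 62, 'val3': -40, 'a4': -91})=['key0', 'val1', 'val2', 'val3', 'a4']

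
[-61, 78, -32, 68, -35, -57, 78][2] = -32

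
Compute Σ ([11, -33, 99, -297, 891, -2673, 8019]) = 11 + -33 + 99 + -297 + 891 + -2673 + 8019
= 6017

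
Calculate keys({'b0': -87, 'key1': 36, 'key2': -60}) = ['b0', 'key1', 'key2']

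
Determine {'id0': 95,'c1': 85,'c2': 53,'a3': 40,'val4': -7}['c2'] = 53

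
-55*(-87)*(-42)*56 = -11254320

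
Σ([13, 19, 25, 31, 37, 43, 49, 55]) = 272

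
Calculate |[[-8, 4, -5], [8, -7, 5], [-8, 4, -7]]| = -48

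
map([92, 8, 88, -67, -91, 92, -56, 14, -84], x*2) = 92*2=184, 8*2=16, 88*2=176, -67*2=-134, -91*2=-182, 92*2=184, -56*2=-112, 14*2=28, -84*2=-168
= [184, 16, 176, -134, -182, 184, -112, 28, -168]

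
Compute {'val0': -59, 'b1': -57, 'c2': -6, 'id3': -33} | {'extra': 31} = {'val0': -59, 'b1': -57, 'c2': -6, 'id3': -33, 'extra': 31}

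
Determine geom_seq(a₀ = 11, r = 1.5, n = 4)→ a_0 = 11*1.5^0 = 11.0
a_1 = 11*1.5^1 = 16.5
a_2 = 11*1.5^2 = 24.75
...
= [11.0, 16.5, 24.75, 37.125]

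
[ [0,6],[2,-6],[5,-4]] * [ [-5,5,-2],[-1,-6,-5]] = [[-6, -36, -30], [-4, 46, 26], [-21, 49, 10]]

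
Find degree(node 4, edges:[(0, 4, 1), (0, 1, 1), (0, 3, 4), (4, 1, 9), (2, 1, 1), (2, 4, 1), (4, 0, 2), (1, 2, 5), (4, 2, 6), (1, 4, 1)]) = incident: (0,4), (4,1), (2,4), (4,0), (4,2), (1,4)
= 6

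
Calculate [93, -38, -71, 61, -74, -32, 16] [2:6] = [-71, 61, -74, -32]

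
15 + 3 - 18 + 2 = 2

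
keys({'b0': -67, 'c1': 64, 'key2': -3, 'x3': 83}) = ['b0', 'c1', 'key2', 'x3']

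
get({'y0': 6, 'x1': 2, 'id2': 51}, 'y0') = 6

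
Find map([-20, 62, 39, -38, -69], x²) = (-20)²=400, (62)²=3844, (39)²=1521, (-38)²=1444, (-69)²=4761
= [400, 3844, 1521, 1444, 4761]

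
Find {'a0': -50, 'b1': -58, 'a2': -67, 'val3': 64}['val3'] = 64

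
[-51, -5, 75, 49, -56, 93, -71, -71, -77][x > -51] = [-5, 75, 49, 93]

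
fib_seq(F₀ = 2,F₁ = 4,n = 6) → F_2 = F_1 + F_0 = 6
F_3 = F_2 + F_1 = 10
F_4 = F_3 + F_2 = 16
...
= [2, 4, 6, 10, 16, 26]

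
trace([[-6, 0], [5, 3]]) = diagonal: (-6) + 3
= -3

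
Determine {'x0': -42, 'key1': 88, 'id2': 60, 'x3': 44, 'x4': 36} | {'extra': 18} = {'x0': -42, 'key1': 88, 'id2': 60, 'x3': 44, 'x4': 36, 'extra': 18}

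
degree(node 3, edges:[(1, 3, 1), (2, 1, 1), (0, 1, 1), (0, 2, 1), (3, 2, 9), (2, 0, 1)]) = 2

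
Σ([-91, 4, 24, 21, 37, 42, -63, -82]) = (-91) + 4 + 24 + 21 + 37 + 42 + (-63) + (-82)
= -108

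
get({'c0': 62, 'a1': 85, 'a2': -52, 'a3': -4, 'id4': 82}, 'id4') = 82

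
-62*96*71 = -422592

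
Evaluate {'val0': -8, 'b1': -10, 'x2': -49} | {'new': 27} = {'val0': -8, 'b1': -10, 'x2': -49, 'new': 27}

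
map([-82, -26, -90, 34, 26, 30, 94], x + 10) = [-72, -16, -80, 44, 36, 40, 104]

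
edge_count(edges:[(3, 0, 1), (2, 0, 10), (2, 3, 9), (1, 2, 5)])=4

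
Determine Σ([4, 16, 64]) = 84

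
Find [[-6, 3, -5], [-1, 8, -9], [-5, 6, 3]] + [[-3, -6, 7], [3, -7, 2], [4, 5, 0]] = [[-9, -3, 2], [2, 1, -7], [-1, 11, 3]]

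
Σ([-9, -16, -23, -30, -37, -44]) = -159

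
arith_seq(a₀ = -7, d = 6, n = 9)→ a_0 = -7 + 0*6 = -7
a_1 = -7 + 1*6 = -1
a_2 = -7 + 2*6 = 5
...
= [-7, -1, 5, 11, 17, 23, 29, 35, 41]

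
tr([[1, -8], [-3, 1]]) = diagonal: 1 + 1
= 2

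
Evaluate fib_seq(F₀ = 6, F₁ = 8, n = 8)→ F_2 = F_1 + F_0 = 14
F_3 = F_2 + F_1 = 22
F_4 = F_3 + F_2 = 36
...
= [6, 8, 14, 22, 36, 58, 94, 152]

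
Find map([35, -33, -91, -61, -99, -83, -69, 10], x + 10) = 35+10=45, -33+10=-23, -91+10=-81, -61+10=-51, -99+10=-89, -83+10=-73, -69+10=-59, 10+10=20
= [45, -23, -81, -51, -89, -73, -59, 20]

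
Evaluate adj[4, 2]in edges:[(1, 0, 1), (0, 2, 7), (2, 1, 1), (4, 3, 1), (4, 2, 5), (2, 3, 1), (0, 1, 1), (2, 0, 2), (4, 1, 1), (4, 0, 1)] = 5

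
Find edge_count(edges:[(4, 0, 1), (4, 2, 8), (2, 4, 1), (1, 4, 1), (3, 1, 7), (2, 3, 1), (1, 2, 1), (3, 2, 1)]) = 8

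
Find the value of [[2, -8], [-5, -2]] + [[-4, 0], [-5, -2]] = [[-2, -8], [-10, -4]]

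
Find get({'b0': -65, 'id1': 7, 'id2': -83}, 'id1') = 7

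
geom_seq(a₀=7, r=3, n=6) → [7, 21, 63, 189, 567, 1701]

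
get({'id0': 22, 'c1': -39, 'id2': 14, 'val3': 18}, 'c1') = -39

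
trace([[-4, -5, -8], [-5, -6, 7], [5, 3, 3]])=diagonal: (-4) + (-6) + 3
= -7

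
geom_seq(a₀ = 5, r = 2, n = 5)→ a_0 = 5*2^0 = 5
a_1 = 5*2^1 = 10
a_2 = 5*2^2 = 20
...
= [5, 10, 20, 40, 80]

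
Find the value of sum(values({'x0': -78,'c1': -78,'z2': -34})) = (-78) + (-78) + (-34)
= -190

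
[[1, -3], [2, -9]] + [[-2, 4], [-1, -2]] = [[-1, 1], [1, -11]]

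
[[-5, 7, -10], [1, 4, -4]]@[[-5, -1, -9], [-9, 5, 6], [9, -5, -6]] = C[0][0] = (-5)*(-5) + (7)*(-9) + (-10)*(9) = -128
C[0][1] = (-5)*(-1) + (7)*(5) + (-10)*(-5) = 90
C[0][2] = (-5)*(-9) + (7)*(6) + (-10)*(-6) = 147
C[1][0] = (1)*(-5) + (4)*(-9) + (-4)*(9) = -77
C[1][1] = (1)*(-1) + (4)*(5) + (-4)*(-5) = 39
C[1][2] = (1)*(-9) + (4)*(6) + (-4)*(-6) = 39
= [[-128, 90, 147], [-77, 39, 39]]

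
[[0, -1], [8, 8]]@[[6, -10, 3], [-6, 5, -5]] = C[0][0] = (0)*(6) + (-1)*(-6) = 6
C[0][1] = (0)*(-10) + (-1)*(5) = -5
C[0][2] = (0)*(3) + (-1)*(-5) = 5
C[1][0] = (8)*(6) + (8)*(-6) = 0
C[1][1] = (8)*(-10) + (8)*(5) = -40
C[1][2] = (8)*(3) + (8)*(-5) = -16
= [[6, -5, 5], [0, -40, -16]]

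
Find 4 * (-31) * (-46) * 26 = 148304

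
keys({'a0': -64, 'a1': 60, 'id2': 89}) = ['a0', 'a1', 'id2']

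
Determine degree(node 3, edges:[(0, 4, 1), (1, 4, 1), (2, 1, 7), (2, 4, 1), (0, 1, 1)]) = incident: none
= 0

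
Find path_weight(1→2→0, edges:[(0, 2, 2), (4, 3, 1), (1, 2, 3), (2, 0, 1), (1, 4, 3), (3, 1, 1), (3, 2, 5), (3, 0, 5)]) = 4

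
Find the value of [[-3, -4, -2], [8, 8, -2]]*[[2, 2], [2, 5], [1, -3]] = C[0][0] = (-3)*(2) + (-4)*(2) + (-2)*(1) = -16
C[0][1] = (-3)*(2) + (-4)*(5) + (-2)*(-3) = -20
C[1][0] = (8)*(2) + (8)*(2) + (-2)*(1) = 30
C[1][1] = (8)*(2) + (8)*(5) + (-2)*(-3) = 62
= [[-16, -20], [30, 62]]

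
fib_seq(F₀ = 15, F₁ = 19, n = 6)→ F_2 = F_1 + F_0 = 34
F_3 = F_2 + F_1 = 53
F_4 = F_3 + F_2 = 87
...
= [15, 19, 34, 53, 87, 140]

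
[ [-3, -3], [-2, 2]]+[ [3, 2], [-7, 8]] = [[0, -1], [-9, 10]]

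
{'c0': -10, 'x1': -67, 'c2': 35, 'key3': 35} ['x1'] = -67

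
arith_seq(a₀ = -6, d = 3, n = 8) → [-6, -3, 0, 3, 6, 9, 12, 15]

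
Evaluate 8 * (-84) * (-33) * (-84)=-1862784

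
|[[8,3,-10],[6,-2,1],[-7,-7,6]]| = (1)*(8)*det([[-2, 1], [-7, 6]]) + (-1)*(3)*det([[6, 1], [-7, 6]]) + (1)*(-10)*det([[6, -2], [-7, -7]])
= -40 + -129 + 560
= 391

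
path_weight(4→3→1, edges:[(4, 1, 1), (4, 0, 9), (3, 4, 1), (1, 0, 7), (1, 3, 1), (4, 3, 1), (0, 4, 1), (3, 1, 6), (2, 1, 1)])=7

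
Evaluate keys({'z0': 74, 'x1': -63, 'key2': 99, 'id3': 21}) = ['z0', 'x1', 'key2', 'id3']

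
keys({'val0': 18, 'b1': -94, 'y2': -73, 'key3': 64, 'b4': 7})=['val0', 'b1', 'y2', 'key3', 'b4']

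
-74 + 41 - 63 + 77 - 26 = -45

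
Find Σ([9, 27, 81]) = 117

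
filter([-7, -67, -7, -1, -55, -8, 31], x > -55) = [-7, -7, -1, -8, 31]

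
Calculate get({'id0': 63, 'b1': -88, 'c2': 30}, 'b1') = -88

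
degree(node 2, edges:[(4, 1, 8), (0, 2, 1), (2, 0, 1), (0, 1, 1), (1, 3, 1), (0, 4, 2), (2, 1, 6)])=3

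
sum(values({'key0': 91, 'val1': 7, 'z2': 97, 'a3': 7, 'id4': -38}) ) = 164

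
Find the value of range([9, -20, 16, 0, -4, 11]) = 36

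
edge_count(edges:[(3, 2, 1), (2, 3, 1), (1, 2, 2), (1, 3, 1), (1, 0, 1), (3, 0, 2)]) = 6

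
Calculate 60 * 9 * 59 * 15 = 477900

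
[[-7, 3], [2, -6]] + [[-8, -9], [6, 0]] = [[-15, -6], [8, -6]]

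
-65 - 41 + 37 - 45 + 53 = -61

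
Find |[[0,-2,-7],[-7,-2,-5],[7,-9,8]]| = (1)*(0)*det([[-2, -5], [-9, 8]]) + (-1)*(-2)*det([[-7, -5], [7, 8]]) + (1)*(-7)*det([[-7, -2], [7, -9]])
= 0 + -42 + -539
= -581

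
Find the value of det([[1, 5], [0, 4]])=(1)*(4) - (5)*(0)
= 4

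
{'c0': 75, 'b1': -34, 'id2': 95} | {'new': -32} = {'c0': 75, 'b1': -34, 'id2': 95, 'new': -32}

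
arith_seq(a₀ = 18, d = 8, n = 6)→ a_0 = 18 + 0*8 = 18
a_1 = 18 + 1*8 = 26
a_2 = 18 + 2*8 = 34
...
= [18, 26, 34, 42, 50, 58]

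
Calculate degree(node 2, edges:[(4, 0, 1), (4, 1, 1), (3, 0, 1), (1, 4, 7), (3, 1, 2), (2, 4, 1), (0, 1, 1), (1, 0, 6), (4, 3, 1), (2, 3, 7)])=2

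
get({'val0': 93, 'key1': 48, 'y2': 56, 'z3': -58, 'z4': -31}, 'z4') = -31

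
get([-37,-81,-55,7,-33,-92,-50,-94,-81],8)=-81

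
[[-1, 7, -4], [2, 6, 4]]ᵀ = [[-1, 2], [7, 6], [-4, 4]]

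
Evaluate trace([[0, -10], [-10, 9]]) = diagonal: 0 + 9
= 9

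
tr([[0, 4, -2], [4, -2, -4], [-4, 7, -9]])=diagonal: 0 + (-2) + (-9)
= -11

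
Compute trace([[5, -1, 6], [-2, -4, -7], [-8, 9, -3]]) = diagonal: 5 + (-4) + (-3)
= -2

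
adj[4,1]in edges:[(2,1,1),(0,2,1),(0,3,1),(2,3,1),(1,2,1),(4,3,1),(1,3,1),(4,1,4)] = 4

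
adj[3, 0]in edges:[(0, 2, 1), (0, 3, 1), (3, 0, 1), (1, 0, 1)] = 1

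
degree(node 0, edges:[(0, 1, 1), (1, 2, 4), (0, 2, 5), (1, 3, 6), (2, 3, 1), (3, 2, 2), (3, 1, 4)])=incident: (0,1), (0,2)
= 2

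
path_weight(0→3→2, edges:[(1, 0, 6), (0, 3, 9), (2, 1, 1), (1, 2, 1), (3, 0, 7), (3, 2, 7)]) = w(0→3)=9 + w(3→2)=7
= 16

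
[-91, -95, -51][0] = -91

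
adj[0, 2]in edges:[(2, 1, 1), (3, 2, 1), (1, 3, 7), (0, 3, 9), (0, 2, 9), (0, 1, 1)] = 9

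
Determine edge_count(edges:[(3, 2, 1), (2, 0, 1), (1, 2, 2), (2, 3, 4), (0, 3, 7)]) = 5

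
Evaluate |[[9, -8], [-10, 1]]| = (9)*(1) - (-8)*(-10)
= -71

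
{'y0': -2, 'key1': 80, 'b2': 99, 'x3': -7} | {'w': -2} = {'y0': -2, 'key1': 80, 'b2': 99, 'x3': -7, 'w': -2}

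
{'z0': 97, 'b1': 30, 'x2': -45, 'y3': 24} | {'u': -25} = {'z0': 97, 'b1': 30, 'x2': -45, 'y3': 24, 'u': -25}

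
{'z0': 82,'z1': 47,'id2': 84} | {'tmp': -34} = {'z0': 82, 'z1': 47, 'id2': 84, 'tmp': -34}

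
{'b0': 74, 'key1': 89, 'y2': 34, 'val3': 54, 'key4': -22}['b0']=74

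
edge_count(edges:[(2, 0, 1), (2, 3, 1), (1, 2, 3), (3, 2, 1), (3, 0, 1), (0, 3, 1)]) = 6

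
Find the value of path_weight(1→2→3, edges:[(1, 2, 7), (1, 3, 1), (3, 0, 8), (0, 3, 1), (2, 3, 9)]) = 16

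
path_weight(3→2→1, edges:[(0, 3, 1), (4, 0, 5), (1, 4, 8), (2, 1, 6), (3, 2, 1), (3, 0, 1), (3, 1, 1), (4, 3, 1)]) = w(3→2)=1 + w(2→1)=6
= 7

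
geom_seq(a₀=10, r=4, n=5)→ [10, 40, 160, 640, 2560]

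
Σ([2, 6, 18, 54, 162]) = 242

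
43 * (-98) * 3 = -12642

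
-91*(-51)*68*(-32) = -10098816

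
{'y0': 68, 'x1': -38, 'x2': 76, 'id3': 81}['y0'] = 68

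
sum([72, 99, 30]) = 72 + 99 + 30
= 201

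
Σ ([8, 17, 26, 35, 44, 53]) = 8 + 17 + 26 + 35 + 44 + 53
= 183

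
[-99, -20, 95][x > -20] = keep x where x > -20: -99✗, -20✗, 95✓
= [95]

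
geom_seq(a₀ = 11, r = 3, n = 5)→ [11, 33, 99, 297, 891]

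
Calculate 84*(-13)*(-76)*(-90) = -7469280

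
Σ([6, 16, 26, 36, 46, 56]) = 6 + 16 + 26 + 36 + 46 + 56
= 186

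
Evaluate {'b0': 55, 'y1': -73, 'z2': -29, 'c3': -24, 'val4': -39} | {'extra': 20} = {'b0': 55, 'y1': -73, 'z2': -29, 'c3': -24, 'val4': -39, 'extra': 20}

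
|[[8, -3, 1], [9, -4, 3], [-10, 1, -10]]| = 85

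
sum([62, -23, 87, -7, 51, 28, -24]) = 62 + (-23) + 87 + (-7) + 51 + 28 + (-24)
= 174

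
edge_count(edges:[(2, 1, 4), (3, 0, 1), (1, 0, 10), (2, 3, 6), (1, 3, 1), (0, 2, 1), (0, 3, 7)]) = 7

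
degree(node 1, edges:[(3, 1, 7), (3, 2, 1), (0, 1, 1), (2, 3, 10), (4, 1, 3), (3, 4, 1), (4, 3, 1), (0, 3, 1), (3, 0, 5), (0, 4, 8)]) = 3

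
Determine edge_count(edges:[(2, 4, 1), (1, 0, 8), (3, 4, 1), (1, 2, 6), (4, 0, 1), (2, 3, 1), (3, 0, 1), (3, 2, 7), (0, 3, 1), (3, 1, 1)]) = 10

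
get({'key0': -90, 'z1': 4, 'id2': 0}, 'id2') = 0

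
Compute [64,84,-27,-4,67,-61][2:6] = [-27, -4, 67, -61]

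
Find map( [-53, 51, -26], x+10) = [-43, 61, -16]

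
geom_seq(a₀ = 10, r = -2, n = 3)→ [10, -20, 40]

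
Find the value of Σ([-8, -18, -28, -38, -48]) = -140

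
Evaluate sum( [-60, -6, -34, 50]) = -50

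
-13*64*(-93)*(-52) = -4023552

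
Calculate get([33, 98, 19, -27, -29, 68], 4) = -29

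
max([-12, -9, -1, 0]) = 0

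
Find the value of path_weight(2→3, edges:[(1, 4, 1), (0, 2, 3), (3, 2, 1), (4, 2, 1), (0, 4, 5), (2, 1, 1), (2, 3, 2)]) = 2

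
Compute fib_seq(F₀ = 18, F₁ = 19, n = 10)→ F_2 = F_1 + F_0 = 37
F_3 = F_2 + F_1 = 56
F_4 = F_3 + F_2 = 93
...
= [18, 19, 37, 56, 93, 149, 242, 391, 633, 1024]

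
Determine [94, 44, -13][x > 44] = keep x where x > 44: 94✓, 44✗, -13✗
= [94]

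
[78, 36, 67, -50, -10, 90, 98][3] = -50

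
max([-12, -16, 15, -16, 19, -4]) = 19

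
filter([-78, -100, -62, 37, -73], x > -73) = keep x where x > -73: -78✗, -100✗, -62✓, 37✓, -73✗
= [-62, 37]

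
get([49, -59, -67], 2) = -67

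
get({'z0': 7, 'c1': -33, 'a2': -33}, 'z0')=7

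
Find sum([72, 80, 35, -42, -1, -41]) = 103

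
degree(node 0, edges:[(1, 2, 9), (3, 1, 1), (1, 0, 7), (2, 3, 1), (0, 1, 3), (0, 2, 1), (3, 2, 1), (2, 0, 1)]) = incident: (1,0), (0,1), (0,2), (2,0)
= 4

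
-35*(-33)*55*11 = 698775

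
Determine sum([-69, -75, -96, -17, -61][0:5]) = slice → [-69, -75, -96, -17, -61]
(-69) + (-75) + (-96) + (-17) + (-61)
= -318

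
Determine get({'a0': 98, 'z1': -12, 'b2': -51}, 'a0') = 98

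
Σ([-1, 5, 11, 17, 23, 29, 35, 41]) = 160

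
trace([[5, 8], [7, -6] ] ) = -1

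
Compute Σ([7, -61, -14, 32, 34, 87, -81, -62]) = 7 + (-61) + (-14) + 32 + 34 + 87 + (-81) + (-62)
= -58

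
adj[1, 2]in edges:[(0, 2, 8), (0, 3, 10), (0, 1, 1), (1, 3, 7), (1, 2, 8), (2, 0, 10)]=8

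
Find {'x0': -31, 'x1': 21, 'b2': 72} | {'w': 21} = {'x0': -31, 'x1': 21, 'b2': 72, 'w': 21}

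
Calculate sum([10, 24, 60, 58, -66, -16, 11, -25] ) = 56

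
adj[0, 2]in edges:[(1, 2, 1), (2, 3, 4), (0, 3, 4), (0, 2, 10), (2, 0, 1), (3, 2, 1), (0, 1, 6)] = 10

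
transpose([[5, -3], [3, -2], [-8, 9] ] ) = [[5, 3, -8], [-3, -2, 9]]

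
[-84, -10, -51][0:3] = [-84, -10, -51]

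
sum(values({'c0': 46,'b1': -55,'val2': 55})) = 46 + (-55) + 55
= 46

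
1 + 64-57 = 8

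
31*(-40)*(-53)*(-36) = -2365920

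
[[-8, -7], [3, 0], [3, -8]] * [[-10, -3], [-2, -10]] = C[0][0] = (-8)*(-10) + (-7)*(-2) = 94
C[0][1] = (-8)*(-3) + (-7)*(-10) = 94
C[1][0] = (3)*(-10) + (0)*(-2) = -30
C[1][1] = (3)*(-3) + (0)*(-10) = -9
C[2][0] = (3)*(-10) + (-8)*(-2) = -14
C[2][1] = (3)*(-3) + (-8)*(-10) = 71
= [[94, 94], [-30, -9], [-14, 71]]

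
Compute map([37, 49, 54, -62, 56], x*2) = 37*2=74, 49*2=98, 54*2=108, -62*2=-124, 56*2=112
= [74, 98, 108, -124, 112]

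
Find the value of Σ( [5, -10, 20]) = 15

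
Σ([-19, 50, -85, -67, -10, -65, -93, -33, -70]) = -392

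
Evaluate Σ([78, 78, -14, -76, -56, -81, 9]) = 78 + 78 + (-14) + (-76) + (-56) + (-81) + 9
= -62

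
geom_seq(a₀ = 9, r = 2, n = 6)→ a_0 = 9*2^0 = 9
a_1 = 9*2^1 = 18
a_2 = 9*2^2 = 36
...
= [9, 18, 36, 72, 144, 288]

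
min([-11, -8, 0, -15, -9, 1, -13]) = -15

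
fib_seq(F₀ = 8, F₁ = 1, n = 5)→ [8, 1, 9, 10, 19]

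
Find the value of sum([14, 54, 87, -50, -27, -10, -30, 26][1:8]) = 50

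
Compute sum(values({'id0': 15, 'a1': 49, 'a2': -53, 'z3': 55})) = 15 + 49 + (-53) + 55
= 66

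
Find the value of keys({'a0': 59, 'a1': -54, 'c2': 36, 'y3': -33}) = ['a0', 'a1', 'c2', 'y3']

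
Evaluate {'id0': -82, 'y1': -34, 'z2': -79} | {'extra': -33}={'id0': -82, 'y1': -34, 'z2': -79, 'extra': -33}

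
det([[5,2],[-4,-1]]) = (5)*(-1) - (2)*(-4)
= 3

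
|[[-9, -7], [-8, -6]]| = -2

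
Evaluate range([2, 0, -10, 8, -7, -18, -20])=28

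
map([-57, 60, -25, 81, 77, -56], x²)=[3249, 3600, 625, 6561, 5929, 3136]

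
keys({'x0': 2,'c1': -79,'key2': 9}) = ['x0', 'c1', 'key2']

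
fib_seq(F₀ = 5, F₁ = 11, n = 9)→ F_2 = F_1 + F_0 = 16
F_3 = F_2 + F_1 = 27
F_4 = F_3 + F_2 = 43
...
= [5, 11, 16, 27, 43, 70, 113, 183, 296]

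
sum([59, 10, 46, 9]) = 59 + 10 + 46 + 9
= 124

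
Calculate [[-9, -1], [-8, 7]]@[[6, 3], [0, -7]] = C[0][0] = (-9)*(6) + (-1)*(0) = -54
C[0][1] = (-9)*(3) + (-1)*(-7) = -20
C[1][0] = (-8)*(6) + (7)*(0) = -48
C[1][1] = (-8)*(3) + (7)*(-7) = -73
= [[-54, -20], [-48, -73]]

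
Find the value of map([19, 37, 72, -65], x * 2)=[38, 74, 144, -130]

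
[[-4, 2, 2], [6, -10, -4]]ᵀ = [[-4, 6], [2, -10], [2, -4]]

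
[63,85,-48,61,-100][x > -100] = [63, 85, -48, 61]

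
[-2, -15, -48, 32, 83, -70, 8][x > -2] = keep x where x > -2: -2✗, -15✗, -48✗, 32✓, 83✓, -70✗, 8✓
= [32, 83, 8]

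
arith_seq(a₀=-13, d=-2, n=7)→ a_0 = -13 + 0*-2 = -13
a_1 = -13 + 1*-2 = -15
a_2 = -13 + 2*-2 = -17
...
= [-13, -15, -17, -19, -21, -23, -25]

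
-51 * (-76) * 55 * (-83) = -17693940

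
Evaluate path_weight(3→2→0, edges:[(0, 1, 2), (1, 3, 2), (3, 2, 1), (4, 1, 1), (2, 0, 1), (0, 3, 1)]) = 2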